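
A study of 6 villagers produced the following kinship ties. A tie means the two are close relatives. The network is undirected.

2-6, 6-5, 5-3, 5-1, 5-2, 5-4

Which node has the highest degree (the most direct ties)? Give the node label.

Degrees — 1:1, 2:2, 3:1, 4:1, 5:5, 6:2.
The maximum is 5, attained only by 5.

5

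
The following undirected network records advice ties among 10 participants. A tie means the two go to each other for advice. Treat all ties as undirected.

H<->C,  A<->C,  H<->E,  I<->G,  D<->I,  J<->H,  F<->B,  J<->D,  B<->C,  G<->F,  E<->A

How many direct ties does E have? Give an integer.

2

E is directly tied to A and H. That is 2 neighbors, so the degree of E is 2.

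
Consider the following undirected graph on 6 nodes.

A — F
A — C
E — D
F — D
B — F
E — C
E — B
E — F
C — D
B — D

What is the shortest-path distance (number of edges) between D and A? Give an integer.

One shortest route is D – F – A, which uses 2 edges, and D and A are not directly tied, so nothing shorter exists. So d(D,A) = 2.

2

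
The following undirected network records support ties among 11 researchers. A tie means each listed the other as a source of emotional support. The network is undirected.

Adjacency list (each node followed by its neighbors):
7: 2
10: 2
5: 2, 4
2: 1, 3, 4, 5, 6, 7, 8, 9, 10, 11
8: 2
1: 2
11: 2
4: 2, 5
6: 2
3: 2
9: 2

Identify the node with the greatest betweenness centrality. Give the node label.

2

Unnormalized betweenness of each node: 1:0, 2:44, 3:0, 4:0, 5:0, 6:0, 7:0, 8:0, 9:0, 10:0, 11:0.
2 has the largest value, 44, making it the main broker — the node through which the most shortest paths run.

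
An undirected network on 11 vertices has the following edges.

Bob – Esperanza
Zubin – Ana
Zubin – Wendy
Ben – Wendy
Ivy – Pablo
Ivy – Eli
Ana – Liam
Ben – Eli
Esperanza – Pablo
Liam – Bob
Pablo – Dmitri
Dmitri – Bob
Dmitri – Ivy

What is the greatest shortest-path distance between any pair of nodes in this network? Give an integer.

5

Eccentricity of each node (its greatest distance to any other): Ana:4, Ben:4, Bob:4, Dmitri:4, Eli:4, Esperanza:5, Ivy:4, Liam:4, Pablo:5, Wendy:5, Zubin:5.
The maximum eccentricity is 5, realized for instance by the pair Wendy–Esperanza via Wendy – Zubin – Ana – Liam – Bob – Esperanza. So the diameter is 5.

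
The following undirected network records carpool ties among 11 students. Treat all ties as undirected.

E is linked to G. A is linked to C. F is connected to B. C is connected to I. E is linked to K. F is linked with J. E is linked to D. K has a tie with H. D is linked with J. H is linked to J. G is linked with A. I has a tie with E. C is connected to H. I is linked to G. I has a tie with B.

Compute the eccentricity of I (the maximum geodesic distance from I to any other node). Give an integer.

Distances from I: A:2, B:1, C:1, D:2, E:1, F:2, G:1, H:2, J:3, K:2.
The largest is 3 (to J), so the eccentricity of I is 3.

3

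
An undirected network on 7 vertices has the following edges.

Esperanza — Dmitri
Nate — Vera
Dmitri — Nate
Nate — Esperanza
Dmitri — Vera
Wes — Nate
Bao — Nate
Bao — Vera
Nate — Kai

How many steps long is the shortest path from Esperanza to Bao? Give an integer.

2

One shortest route is Esperanza – Nate – Bao, which uses 2 edges, and Esperanza and Bao are not directly tied, so nothing shorter exists. So d(Esperanza,Bao) = 2.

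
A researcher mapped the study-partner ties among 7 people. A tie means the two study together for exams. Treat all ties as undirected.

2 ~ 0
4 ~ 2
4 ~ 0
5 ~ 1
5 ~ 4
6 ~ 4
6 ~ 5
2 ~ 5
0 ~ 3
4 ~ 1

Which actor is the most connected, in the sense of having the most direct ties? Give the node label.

4

Degrees — 0:3, 1:2, 2:3, 3:1, 4:5, 5:4, 6:2.
The maximum is 5, attained only by 4.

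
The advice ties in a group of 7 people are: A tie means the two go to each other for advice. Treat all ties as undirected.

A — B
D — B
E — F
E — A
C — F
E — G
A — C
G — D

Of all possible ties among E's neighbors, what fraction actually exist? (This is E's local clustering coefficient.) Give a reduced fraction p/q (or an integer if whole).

E's neighbors: A, F, and G (k = 3).
Possible neighbor pairs: C(3,2) = 3. Edges among them: none → e = 0.
Clustering(E) = 0/3 = 0.

0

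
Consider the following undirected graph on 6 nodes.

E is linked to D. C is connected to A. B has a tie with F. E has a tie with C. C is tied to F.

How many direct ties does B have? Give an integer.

B is directly tied to F. That is 1 neighbor, so the degree of B is 1.

1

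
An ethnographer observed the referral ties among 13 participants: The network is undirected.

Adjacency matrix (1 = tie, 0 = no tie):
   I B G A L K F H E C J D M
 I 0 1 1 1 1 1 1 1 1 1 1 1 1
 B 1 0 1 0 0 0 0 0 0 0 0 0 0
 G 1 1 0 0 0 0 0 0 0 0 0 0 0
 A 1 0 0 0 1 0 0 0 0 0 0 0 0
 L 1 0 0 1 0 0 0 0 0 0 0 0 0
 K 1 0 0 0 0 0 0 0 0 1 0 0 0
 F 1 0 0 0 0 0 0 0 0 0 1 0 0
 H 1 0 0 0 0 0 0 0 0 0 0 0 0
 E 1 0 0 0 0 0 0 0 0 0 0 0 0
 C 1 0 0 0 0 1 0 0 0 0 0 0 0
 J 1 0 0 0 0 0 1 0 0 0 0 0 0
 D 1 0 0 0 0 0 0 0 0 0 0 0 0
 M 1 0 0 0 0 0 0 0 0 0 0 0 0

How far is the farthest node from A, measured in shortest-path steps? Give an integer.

Distances from A: B:2, C:2, D:2, E:2, F:2, G:2, H:2, I:1, J:2, K:2, L:1, M:2.
The largest is 2 (to B, G, K, F, H, E, C, J, D, and M), so the eccentricity of A is 2.

2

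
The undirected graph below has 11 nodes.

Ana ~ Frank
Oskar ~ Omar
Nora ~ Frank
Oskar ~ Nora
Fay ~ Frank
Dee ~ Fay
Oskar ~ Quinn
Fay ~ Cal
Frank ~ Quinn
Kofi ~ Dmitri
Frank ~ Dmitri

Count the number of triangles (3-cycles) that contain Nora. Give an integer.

Nora's neighbors are Frank and Oskar, but none of them are tied to each other, so no triangle contains Nora.

0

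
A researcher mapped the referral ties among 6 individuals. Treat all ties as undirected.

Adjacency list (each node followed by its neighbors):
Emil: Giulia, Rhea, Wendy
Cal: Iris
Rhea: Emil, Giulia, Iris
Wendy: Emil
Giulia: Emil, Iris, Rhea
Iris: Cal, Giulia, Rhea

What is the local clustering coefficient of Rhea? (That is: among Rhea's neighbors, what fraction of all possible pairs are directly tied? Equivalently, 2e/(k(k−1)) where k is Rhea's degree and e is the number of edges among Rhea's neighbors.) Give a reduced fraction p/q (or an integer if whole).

Rhea's neighbors: Emil, Giulia, and Iris (k = 3).
Possible neighbor pairs: C(3,2) = 3. Edges among them: Emil–Giulia, Giulia–Iris → e = 2.
Clustering(Rhea) = 2/3.

2/3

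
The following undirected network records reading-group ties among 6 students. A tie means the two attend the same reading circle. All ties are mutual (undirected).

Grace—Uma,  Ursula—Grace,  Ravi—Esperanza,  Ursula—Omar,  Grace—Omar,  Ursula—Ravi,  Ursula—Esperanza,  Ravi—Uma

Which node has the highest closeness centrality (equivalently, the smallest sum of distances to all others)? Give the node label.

Farness (sum of distances to all others) for each node — Esperanza:8, Grace:7, Omar:8, Ravi:7, Uma:8, Ursula:6.
The smallest farness is 6, for Ursula, so Ursula has the highest closeness.

Ursula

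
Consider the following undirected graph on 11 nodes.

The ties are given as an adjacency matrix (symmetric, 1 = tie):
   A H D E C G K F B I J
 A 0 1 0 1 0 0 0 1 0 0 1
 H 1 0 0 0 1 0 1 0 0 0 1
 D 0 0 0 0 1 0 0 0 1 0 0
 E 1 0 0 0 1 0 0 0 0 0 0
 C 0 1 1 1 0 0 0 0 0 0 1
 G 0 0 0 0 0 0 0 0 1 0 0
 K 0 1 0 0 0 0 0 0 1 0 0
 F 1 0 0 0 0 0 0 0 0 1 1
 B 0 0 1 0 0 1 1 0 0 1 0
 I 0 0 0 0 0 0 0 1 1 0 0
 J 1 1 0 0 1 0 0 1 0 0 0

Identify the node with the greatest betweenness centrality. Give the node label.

Unnormalized betweenness of each node: A:14/3, B:41/3, C:26/3, D:31/6, E:2/3, F:35/6, G:0, H:7, I:9/2, J:23/6, K:4.
B has the largest value, 41/3, making it the main broker — the node through which the most shortest paths run.

B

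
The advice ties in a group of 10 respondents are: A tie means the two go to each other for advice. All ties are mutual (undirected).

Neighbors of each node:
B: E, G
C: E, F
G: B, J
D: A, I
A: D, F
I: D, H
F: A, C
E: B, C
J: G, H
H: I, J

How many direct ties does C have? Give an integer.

2

C is directly tied to E and F. That is 2 neighbors, so the degree of C is 2.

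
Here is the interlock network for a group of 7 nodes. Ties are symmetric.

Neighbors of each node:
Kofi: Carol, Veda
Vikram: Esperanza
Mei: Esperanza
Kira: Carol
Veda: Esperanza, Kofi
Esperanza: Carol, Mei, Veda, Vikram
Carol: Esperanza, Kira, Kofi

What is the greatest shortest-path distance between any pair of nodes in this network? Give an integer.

Eccentricity of each node (its greatest distance to any other): Carol:2, Esperanza:2, Kira:3, Kofi:3, Mei:3, Veda:3, Vikram:3.
The maximum eccentricity is 3, realized for instance by the pair Mei–Kofi via Mei – Esperanza – Veda – Kofi. So the diameter is 3.

3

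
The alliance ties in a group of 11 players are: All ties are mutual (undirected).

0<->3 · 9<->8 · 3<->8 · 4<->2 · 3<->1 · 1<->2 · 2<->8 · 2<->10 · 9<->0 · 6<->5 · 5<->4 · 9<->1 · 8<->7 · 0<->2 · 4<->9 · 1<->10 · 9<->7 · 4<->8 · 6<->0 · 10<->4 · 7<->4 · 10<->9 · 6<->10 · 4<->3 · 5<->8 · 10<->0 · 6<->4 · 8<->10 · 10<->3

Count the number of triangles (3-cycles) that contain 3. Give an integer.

3's neighbors: 0, 1, 4, 8, and 10.
Neighbor pairs that are themselves tied: 3–0–10; 3–1–10; 3–4–8; 3–4–10; 3–8–10. Each forms one triangle with 3, for 5 in total.

5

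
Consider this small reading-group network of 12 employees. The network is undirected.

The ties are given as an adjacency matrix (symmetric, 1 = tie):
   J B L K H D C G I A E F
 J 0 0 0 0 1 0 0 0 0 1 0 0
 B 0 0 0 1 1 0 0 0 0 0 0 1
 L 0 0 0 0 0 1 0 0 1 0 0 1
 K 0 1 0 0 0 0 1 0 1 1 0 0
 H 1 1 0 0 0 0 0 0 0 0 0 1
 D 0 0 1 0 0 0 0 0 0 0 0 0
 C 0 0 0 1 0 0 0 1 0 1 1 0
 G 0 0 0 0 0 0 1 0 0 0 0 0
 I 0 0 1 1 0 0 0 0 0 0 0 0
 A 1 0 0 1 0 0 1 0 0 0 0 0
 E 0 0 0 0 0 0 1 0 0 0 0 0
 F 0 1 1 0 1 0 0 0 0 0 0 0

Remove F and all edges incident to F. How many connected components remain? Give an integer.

1

F's neighbors (B, H, and L) remain reachable from one another through other ties, so the rest of the network stays in one piece.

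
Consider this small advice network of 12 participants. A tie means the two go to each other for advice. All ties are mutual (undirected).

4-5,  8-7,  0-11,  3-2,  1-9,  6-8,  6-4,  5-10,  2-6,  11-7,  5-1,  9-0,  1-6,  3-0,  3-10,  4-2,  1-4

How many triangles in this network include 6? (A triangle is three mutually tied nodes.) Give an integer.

2

6's neighbors: 1, 2, 4, and 8.
Neighbor pairs that are themselves tied: 6–1–4; 6–2–4. Each forms one triangle with 6, for 2 in total.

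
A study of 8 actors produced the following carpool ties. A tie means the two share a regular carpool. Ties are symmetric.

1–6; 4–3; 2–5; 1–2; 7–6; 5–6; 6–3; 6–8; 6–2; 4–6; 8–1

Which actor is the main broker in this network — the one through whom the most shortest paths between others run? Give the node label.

Unnormalized betweenness of each node: 1:1/2, 2:1/2, 3:0, 4:0, 5:0, 6:16, 7:0, 8:0.
6 has the largest value, 16, making it the main broker — the node through which the most shortest paths run.

6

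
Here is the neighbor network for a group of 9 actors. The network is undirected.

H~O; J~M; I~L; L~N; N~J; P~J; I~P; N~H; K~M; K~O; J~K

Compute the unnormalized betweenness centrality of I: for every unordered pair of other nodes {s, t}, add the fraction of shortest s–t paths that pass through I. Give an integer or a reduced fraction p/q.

Pairs whose geodesics pass through I — P–L: 1.
All other pairs contribute 0.
Summing the contributions gives betweenness(I) = 1.

1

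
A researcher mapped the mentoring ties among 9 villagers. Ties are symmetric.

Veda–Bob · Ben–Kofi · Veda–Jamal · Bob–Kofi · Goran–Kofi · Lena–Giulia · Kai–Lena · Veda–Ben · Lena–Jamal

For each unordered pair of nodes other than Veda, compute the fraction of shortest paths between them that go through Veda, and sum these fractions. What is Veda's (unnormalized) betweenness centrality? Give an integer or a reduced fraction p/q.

33/2

Pairs whose geodesics pass through Veda — Kofi–Jamal: 2/2; Kofi–Kai: 2/2; Kofi–Lena: 2/2; Kofi–Giulia: 2/2; Jamal–Goran: 2/2; Jamal–Bob: 1; Jamal–Ben: 1; Kai–Goran: 2/2; Kai–Bob: 1; Kai–Ben: 1; Goran–Lena: 2/2; Goran–Giulia: 2/2; Lena–Bob: 1; Lena–Ben: 1 … (+3 more pairs).
All other pairs contribute 0.
Summing the contributions gives betweenness(Veda) = 33/2.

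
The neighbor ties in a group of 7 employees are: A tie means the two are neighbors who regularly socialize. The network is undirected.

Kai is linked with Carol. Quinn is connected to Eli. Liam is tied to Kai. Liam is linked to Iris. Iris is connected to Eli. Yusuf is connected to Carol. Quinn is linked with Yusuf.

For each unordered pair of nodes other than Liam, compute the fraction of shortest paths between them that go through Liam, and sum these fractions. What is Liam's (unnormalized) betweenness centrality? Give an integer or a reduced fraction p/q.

3

Pairs whose geodesics pass through Liam — Iris–Kai: 1; Iris–Carol: 1; Kai–Eli: 1.
All other pairs contribute 0.
Summing the contributions gives betweenness(Liam) = 3.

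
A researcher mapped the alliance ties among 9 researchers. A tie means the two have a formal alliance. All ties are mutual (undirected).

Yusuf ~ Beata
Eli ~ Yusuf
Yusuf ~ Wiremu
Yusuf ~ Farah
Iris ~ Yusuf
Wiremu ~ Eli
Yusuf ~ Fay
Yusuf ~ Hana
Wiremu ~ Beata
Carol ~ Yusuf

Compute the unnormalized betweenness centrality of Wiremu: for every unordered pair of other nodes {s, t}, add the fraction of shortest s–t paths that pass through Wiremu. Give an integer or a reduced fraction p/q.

1/2

Pairs whose geodesics pass through Wiremu — Eli–Beata: 1/2.
All other pairs contribute 0.
Summing the contributions gives betweenness(Wiremu) = 1/2.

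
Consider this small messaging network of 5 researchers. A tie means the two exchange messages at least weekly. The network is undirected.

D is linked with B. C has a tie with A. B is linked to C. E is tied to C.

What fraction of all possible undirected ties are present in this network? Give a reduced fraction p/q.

There are 4 edges and 5 nodes, so the maximum possible is C(5,2) = 10.
Density = 4/10 = 2/5.

2/5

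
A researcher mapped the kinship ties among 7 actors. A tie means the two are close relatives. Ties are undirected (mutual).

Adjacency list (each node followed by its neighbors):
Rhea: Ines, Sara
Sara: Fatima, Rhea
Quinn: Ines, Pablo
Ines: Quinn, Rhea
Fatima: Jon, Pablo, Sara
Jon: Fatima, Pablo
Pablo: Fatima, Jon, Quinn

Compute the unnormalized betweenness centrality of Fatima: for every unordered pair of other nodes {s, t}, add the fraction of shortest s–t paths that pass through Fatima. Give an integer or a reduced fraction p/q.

4

Pairs whose geodesics pass through Fatima — Sara–Jon: 1; Sara–Pablo: 1; Sara–Quinn: 1/2; Jon–Rhea: 1; Pablo–Rhea: 1/2.
All other pairs contribute 0.
Summing the contributions gives betweenness(Fatima) = 4.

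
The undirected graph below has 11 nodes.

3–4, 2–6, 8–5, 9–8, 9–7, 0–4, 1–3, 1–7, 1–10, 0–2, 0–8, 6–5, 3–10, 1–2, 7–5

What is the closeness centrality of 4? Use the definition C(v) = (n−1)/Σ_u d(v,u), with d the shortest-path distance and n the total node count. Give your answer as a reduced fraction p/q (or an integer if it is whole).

Distances from 4: 0:1, 1:2, 2:2, 3:1, 5:3, 6:3, 7:3, 8:2, 9:3, 10:2. Sum = 22.
n = 11, so closeness = 10/22 = 5/11.

5/11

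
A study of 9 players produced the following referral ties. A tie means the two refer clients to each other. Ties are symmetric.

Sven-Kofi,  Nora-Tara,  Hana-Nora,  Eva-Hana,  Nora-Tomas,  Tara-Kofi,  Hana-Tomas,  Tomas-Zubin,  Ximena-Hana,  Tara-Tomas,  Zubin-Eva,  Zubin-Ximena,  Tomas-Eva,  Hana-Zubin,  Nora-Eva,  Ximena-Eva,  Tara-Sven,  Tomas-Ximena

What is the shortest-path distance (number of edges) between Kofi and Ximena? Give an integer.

One shortest route is Kofi – Tara – Tomas – Ximena, which uses 3 edges, and at distance 2 from Kofi we only reach {Nora, Tomas}, which does not include Ximena. So d(Kofi,Ximena) = 3.

3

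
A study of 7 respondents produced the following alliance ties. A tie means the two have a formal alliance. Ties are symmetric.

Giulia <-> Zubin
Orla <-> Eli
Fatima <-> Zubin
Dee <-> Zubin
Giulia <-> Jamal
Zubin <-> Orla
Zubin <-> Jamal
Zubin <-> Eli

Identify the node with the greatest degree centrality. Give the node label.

Zubin

Degrees — Dee:1, Eli:2, Fatima:1, Giulia:2, Jamal:2, Orla:2, Zubin:6.
The maximum is 6, attained only by Zubin.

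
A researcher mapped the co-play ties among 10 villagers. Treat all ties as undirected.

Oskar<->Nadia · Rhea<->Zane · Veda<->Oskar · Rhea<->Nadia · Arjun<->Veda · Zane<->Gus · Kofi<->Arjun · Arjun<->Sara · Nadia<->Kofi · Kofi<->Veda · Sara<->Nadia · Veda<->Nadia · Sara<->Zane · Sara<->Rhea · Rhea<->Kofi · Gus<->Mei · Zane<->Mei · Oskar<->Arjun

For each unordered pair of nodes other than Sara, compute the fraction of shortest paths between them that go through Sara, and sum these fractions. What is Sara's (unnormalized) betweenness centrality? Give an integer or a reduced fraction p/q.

35/4

Pairs whose geodesics pass through Sara — Mei–Arjun: 1; Mei–Veda: 2/4; Mei–Oskar: 2/3; Mei–Nadia: 1/2; Zane–Arjun: 1; Zane–Veda: 2/4; Zane–Oskar: 2/3; Zane–Nadia: 1/2; Gus–Arjun: 1; Gus–Veda: 2/4; Gus–Oskar: 2/3; Gus–Nadia: 1/2; Arjun–Rhea: 1/2; Arjun–Nadia: 1/4.
All other pairs contribute 0.
Summing the contributions gives betweenness(Sara) = 35/4.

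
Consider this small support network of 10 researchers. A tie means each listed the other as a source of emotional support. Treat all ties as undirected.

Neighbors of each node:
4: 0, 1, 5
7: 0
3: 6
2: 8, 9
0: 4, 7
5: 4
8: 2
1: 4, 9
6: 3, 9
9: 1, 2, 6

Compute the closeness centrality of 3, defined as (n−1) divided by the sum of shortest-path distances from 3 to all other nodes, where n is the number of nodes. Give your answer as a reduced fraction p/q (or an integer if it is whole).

3/11

Distances from 3: 0:5, 1:3, 2:3, 4:4, 5:5, 6:1, 7:6, 8:4, 9:2. Sum = 33.
n = 10, so closeness = 9/33 = 3/11.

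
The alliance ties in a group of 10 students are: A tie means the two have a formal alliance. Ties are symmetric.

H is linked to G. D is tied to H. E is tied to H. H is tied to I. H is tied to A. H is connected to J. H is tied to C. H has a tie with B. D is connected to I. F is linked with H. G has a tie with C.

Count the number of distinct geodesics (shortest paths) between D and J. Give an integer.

1

The shortest distance is 2, and the only length-2 path is D–H–J. So there is exactly 1 shortest path.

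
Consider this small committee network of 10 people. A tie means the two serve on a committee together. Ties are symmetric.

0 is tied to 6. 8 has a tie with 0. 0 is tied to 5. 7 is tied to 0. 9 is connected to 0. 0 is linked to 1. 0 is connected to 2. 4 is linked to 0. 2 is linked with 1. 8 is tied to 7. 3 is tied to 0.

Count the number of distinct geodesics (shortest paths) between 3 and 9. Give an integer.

1

The shortest distance is 2, and the only length-2 path is 3–0–9. So there is exactly 1 shortest path.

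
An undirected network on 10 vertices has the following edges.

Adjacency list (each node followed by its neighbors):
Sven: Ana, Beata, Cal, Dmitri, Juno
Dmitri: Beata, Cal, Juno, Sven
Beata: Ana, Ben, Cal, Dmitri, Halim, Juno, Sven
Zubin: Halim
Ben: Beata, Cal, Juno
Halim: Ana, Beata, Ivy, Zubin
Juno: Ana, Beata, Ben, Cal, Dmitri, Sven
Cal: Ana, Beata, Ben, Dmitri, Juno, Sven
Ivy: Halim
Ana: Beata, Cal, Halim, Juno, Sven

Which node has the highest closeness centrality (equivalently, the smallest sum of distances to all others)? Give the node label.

Beata

Farness (sum of distances to all others) for each node — Ana:13, Beata:11, Ben:17, Cal:14, Dmitri:16, Halim:14, Ivy:22, Juno:14, Sven:15, Zubin:22.
The smallest farness is 11, for Beata, so Beata has the highest closeness.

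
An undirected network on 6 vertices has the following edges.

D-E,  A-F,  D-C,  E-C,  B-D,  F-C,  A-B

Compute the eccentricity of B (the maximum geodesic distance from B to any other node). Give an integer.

2

Distances from B: A:1, C:2, D:1, E:2, F:2.
The largest is 2 (to C, E, and F), so the eccentricity of B is 2.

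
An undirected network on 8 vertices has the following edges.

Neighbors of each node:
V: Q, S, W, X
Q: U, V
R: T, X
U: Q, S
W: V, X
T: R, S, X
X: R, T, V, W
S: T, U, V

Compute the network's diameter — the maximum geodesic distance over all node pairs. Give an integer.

Eccentricity of each node (its greatest distance to any other): Q:3, R:3, S:2, T:3, U:3, V:2, W:3, X:3.
The maximum eccentricity is 3, realized for instance by the pair X–U via X – T – S – U. So the diameter is 3.

3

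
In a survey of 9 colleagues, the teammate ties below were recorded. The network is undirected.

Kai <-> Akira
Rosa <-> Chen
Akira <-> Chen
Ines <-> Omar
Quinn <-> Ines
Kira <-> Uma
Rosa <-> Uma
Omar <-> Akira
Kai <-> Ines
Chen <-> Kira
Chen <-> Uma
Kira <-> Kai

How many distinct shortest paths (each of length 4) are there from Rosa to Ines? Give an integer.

The shortest distance is 4. The length-4 paths are: Rosa–Uma–Kira–Kai–Ines; Rosa–Chen–Kira–Kai–Ines; Rosa–Chen–Akira–Kai–Ines; Rosa–Chen–Akira–Omar–Ines.
That gives 4 distinct shortest paths.

4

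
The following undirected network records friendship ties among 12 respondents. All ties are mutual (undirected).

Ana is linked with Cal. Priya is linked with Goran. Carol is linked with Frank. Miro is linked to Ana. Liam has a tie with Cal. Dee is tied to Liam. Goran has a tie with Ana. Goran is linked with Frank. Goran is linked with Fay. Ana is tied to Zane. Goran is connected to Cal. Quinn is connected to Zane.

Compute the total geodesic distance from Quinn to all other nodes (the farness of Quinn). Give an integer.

Distances from Quinn: Ana:2, Cal:3, Carol:5, Dee:5, Fay:4, Frank:4, Goran:3, Liam:4, Miro:3, Priya:4, Zane:1.
Sum = 2 + 3 + 5 + 5 + 4 + 4 + 3 + 4 + 3 + 4 + 1 = 38.

38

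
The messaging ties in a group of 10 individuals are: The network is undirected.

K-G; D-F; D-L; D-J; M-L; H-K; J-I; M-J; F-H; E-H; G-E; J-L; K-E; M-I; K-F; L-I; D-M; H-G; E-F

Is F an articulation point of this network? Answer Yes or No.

Yes

Removing F leaves {E, G, H, and K} with no path to {D, I, J, L, and M}, so the network splits into 2 components. F is a cut vertex.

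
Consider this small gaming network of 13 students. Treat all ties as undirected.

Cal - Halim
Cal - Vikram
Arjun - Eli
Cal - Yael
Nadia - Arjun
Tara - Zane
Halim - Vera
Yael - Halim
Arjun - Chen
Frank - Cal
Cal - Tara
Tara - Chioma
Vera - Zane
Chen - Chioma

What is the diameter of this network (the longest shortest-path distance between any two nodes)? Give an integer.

6

Eccentricity of each node (its greatest distance to any other): Arjun:5, Cal:5, Chen:4, Chioma:3, Eli:6, Frank:6, Halim:6, Nadia:6, Tara:4, Vera:6, Vikram:6, Yael:6, Zane:5.
The maximum eccentricity is 6, realized for instance by the pair Vikram–Nadia via Vikram – Cal – Tara – Chioma – Chen – Arjun – Nadia. So the diameter is 6.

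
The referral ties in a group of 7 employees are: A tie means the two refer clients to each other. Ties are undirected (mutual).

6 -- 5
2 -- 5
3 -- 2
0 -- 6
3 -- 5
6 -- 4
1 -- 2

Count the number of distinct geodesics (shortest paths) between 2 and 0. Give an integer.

The shortest distance is 3, and the only length-3 path is 2–5–6–0. So there is exactly 1 shortest path.

1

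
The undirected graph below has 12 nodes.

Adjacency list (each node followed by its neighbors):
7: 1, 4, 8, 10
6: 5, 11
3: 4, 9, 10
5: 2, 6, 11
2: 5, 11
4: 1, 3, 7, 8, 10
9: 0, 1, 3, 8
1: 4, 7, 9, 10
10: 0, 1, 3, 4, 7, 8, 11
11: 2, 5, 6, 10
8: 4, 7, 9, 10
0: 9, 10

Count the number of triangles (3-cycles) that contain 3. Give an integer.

3's neighbors: 4, 9, and 10.
Neighbor pairs that are themselves tied: 3–4–10. Each forms one triangle with 3, for 1 in total.

1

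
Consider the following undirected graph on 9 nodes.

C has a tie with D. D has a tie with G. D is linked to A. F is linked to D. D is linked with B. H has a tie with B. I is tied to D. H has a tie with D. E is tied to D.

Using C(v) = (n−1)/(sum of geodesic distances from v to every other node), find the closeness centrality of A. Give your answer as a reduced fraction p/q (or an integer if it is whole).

8/15

Distances from A: B:2, C:2, D:1, E:2, F:2, G:2, H:2, I:2. Sum = 15.
n = 9, so closeness = 8/15.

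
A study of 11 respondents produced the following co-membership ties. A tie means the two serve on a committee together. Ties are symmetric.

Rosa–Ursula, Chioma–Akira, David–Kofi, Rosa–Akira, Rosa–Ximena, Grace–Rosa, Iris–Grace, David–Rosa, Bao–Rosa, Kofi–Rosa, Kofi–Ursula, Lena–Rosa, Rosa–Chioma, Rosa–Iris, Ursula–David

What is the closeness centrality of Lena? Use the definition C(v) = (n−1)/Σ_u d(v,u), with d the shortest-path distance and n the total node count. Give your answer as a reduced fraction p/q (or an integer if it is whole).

Distances from Lena: Akira:2, Bao:2, Chioma:2, David:2, Grace:2, Iris:2, Kofi:2, Rosa:1, Ursula:2, Ximena:2. Sum = 19.
n = 11, so closeness = 10/19.

10/19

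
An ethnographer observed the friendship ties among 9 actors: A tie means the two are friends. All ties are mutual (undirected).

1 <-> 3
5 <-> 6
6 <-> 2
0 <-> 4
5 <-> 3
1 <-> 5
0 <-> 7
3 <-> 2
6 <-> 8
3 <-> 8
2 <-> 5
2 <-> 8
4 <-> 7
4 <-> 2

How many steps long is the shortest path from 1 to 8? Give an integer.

2

One shortest route is 1 – 3 – 8, which uses 2 edges, and 1 and 8 are not directly tied, so nothing shorter exists. So d(1,8) = 2.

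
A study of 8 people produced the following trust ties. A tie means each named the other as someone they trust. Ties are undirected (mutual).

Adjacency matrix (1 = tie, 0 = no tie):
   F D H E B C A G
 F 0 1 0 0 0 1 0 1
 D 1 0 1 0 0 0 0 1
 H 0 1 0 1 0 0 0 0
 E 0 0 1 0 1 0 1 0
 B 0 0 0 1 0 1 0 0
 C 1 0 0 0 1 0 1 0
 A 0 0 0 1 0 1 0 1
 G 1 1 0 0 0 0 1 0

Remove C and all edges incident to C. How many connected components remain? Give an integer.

C's neighbors (A, B, and F) remain reachable from one another through other ties, so the rest of the network stays in one piece.

1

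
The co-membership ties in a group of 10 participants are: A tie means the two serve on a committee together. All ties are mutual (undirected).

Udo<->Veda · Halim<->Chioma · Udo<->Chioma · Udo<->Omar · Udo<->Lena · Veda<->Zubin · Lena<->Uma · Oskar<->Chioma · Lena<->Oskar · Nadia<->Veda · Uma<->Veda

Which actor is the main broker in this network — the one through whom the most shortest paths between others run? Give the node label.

Unnormalized betweenness of each node: Chioma:10, Halim:0, Lena:19/3, Nadia:0, Omar:0, Oskar:5/3, Udo:119/6, Uma:5/2, Veda:50/3, Zubin:0.
Udo has the largest value, 119/6, making it the main broker — the node through which the most shortest paths run.

Udo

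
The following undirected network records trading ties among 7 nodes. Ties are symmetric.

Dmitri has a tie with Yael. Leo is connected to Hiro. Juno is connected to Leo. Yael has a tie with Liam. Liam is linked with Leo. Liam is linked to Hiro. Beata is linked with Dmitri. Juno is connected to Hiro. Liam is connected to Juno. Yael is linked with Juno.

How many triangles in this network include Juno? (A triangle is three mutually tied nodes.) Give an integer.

4

Juno's neighbors: Hiro, Leo, Liam, and Yael.
Neighbor pairs that are themselves tied: Juno–Hiro–Leo; Juno–Hiro–Liam; Juno–Leo–Liam; Juno–Liam–Yael. Each forms one triangle with Juno, for 4 in total.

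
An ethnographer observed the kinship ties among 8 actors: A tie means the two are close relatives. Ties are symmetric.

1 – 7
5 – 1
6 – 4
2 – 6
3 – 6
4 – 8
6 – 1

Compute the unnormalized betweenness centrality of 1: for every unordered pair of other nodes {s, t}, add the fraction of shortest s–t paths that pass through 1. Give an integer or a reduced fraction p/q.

11

Pairs whose geodesics pass through 1 — 5–4: 1; 5–7: 1; 5–2: 1; 5–3: 1; 5–6: 1; 5–8: 1; 4–7: 1; 7–2: 1; 7–3: 1; 7–6: 1; 7–8: 1.
All other pairs contribute 0.
Summing the contributions gives betweenness(1) = 11.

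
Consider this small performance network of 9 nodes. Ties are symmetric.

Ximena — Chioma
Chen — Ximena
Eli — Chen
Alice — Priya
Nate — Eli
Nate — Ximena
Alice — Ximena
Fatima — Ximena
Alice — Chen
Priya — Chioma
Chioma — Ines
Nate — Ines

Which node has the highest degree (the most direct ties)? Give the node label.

Degrees — Alice:3, Chen:3, Chioma:3, Eli:2, Fatima:1, Ines:2, Nate:3, Priya:2, Ximena:5.
The maximum is 5, attained only by Ximena.

Ximena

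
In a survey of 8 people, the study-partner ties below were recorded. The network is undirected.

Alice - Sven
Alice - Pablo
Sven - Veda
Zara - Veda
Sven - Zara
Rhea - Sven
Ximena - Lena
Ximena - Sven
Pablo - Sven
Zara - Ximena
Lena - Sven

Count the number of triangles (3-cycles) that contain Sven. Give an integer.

Sven's neighbors: Alice, Lena, Pablo, Rhea, Veda, Ximena, and Zara.
Neighbor pairs that are themselves tied: Sven–Alice–Pablo; Sven–Lena–Ximena; Sven–Veda–Zara; Sven–Ximena–Zara. Each forms one triangle with Sven, for 4 in total.

4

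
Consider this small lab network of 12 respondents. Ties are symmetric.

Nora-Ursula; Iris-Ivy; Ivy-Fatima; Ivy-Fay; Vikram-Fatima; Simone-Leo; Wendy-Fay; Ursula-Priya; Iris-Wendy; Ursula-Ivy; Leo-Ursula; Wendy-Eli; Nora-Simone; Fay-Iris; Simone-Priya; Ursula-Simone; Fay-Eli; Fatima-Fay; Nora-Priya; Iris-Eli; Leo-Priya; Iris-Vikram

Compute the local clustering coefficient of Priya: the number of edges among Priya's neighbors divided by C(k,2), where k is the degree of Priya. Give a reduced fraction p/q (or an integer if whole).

Priya's neighbors: Leo, Nora, Simone, and Ursula (k = 4).
Possible neighbor pairs: C(4,2) = 6. Edges among them: Leo–Simone, Leo–Ursula, Nora–Simone, Nora–Ursula, Simone–Ursula → e = 5.
Clustering(Priya) = 5/6.

5/6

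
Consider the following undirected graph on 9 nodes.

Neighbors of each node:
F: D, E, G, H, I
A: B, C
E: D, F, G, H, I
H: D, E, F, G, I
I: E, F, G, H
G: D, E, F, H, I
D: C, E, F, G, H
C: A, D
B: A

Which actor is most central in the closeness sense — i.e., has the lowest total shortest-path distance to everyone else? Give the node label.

Farness (sum of distances to all others) for each node — A:20, B:27, C:15, D:12, E:14, F:14, G:14, H:14, I:18.
The smallest farness is 12, for D, so D has the highest closeness.

D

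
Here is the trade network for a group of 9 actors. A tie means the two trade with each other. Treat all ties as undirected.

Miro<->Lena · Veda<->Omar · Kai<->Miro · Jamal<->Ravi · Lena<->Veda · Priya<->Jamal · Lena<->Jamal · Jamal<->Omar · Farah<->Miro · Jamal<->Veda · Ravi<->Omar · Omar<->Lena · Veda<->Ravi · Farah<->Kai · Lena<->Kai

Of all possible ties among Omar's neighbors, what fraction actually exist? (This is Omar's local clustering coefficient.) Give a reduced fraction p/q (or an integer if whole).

Omar's neighbors: Jamal, Lena, Ravi, and Veda (k = 4).
Possible neighbor pairs: C(4,2) = 6. Edges among them: Jamal–Lena, Jamal–Ravi, Jamal–Veda, Lena–Veda, Ravi–Veda → e = 5.
Clustering(Omar) = 5/6.

5/6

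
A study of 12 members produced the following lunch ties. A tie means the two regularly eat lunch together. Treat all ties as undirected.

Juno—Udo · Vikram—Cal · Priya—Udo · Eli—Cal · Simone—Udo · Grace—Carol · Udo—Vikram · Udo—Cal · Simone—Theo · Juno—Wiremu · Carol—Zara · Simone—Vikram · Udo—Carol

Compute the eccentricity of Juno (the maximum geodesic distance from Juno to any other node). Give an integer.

Distances from Juno: Cal:2, Carol:2, Eli:3, Grace:3, Priya:2, Simone:2, Theo:3, Udo:1, Vikram:2, Wiremu:1, Zara:3.
The largest is 3 (to Zara, Grace, Theo, and Eli), so the eccentricity of Juno is 3.

3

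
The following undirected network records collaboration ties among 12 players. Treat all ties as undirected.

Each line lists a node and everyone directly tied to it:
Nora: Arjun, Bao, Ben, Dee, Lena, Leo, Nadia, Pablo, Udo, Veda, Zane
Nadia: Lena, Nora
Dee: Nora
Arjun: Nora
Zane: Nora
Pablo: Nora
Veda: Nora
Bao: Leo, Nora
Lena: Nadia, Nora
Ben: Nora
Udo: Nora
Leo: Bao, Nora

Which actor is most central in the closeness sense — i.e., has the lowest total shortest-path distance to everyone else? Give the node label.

Nora

Farness (sum of distances to all others) for each node — Arjun:21, Bao:20, Ben:21, Dee:21, Lena:20, Leo:20, Nadia:20, Nora:11, Pablo:21, Udo:21, Veda:21, Zane:21.
The smallest farness is 11, for Nora, so Nora has the highest closeness.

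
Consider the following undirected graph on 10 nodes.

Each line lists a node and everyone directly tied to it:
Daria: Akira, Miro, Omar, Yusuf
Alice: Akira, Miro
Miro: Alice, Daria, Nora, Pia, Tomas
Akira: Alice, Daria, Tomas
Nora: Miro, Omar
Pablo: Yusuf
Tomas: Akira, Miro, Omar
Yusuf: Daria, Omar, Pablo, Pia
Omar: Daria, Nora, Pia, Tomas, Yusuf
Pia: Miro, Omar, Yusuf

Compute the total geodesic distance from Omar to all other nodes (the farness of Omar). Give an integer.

14

Distances from Omar: Akira:2, Alice:3, Daria:1, Miro:2, Nora:1, Pablo:2, Pia:1, Tomas:1, Yusuf:1.
Sum = 2 + 3 + 1 + 2 + 1 + 2 + 1 + 1 + 1 = 14.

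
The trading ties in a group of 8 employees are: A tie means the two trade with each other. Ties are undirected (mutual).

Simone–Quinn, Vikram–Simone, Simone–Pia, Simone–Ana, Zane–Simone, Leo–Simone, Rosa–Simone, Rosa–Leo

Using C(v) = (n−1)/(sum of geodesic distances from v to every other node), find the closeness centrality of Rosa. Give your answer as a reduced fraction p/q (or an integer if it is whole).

Distances from Rosa: Ana:2, Leo:1, Pia:2, Quinn:2, Simone:1, Vikram:2, Zane:2. Sum = 12.
n = 8, so closeness = 7/12.

7/12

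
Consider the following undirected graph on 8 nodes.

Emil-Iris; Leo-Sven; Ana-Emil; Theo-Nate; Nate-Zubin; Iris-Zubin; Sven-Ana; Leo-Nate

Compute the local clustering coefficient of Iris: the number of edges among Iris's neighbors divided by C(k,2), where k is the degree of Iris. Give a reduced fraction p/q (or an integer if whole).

Iris's neighbors: Emil and Zubin (k = 2).
Possible neighbor pairs: C(2,2) = 1. Edges among them: none → e = 0.
Clustering(Iris) = 0/1.

0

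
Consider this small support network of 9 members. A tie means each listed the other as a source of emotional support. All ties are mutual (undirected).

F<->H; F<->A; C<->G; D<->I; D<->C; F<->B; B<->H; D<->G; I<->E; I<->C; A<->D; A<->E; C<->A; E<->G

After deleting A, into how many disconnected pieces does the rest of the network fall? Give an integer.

2

Without A, the remaining ties split the others into: {C, D, E, G, I}; {B, F, H}.
That's 2 separate components.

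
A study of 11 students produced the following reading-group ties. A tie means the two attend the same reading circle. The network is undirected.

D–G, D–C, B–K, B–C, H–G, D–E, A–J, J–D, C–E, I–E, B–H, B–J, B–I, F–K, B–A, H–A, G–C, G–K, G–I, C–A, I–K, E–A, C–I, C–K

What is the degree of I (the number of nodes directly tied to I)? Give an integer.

5

I is directly tied to B, C, E, G, and K. That is 5 neighbors, so the degree of I is 5.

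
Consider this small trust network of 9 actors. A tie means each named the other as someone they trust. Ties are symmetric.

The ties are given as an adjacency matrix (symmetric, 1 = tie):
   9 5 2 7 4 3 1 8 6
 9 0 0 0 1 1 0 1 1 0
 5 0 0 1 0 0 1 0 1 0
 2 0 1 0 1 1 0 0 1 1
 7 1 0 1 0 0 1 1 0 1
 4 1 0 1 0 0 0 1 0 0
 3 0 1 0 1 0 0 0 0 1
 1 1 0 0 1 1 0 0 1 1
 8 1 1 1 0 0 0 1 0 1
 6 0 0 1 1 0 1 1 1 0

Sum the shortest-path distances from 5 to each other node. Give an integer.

Distances from 5: 1:2, 2:1, 3:1, 4:2, 6:2, 7:2, 8:1, 9:2.
Sum = 2 + 1 + 1 + 2 + 2 + 2 + 1 + 2 = 13.

13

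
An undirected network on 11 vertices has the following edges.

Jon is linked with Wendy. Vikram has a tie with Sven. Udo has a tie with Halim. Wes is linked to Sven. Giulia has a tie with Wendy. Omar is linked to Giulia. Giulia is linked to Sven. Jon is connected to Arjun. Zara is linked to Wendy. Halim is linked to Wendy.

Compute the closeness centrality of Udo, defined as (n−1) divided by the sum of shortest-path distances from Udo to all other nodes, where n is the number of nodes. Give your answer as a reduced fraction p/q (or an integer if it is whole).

Distances from Udo: Arjun:4, Giulia:3, Halim:1, Jon:3, Omar:4, Sven:4, Vikram:5, Wendy:2, Wes:5, Zara:3. Sum = 34.
n = 11, so closeness = 10/34 = 5/17.

5/17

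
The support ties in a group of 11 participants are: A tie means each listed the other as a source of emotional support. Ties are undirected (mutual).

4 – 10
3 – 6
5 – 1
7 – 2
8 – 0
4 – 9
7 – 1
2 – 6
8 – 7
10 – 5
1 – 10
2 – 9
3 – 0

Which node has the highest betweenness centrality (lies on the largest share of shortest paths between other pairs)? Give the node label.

Unnormalized betweenness of each node: 0:10/3, 1:12, 2:95/6, 3:17/6, 4:23/6, 5:0, 6:13/2, 7:58/3, 8:15/2, 9:6, 10:29/6.
7 has the largest value, 58/3, making it the main broker — the node through which the most shortest paths run.

7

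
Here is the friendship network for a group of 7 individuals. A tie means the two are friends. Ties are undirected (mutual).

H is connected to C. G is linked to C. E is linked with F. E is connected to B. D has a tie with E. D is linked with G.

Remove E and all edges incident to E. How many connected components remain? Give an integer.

3

Without E, the remaining ties split the others into: {C, D, G, H}; {B}; {F}.
That's 3 separate components.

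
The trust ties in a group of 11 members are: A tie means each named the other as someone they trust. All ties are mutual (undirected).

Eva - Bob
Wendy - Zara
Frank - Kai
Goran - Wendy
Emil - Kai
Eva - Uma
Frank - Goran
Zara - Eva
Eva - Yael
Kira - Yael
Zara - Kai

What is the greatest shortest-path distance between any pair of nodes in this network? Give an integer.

Eccentricity of each node (its greatest distance to any other): Bob:4, Emil:5, Eva:3, Frank:5, Goran:5, Kai:4, Kira:5, Uma:4, Wendy:4, Yael:4, Zara:3.
The maximum eccentricity is 5, realized for instance by the pair Kira–Goran via Kira – Yael – Eva – Zara – Wendy – Goran. So the diameter is 5.

5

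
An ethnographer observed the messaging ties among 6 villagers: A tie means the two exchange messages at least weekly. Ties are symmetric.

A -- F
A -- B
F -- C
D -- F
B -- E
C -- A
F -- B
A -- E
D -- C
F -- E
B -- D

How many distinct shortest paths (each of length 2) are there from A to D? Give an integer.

The shortest distance is 2. The length-2 paths are: A–F–D; A–C–D; A–B–D.
That gives 3 distinct shortest paths.

3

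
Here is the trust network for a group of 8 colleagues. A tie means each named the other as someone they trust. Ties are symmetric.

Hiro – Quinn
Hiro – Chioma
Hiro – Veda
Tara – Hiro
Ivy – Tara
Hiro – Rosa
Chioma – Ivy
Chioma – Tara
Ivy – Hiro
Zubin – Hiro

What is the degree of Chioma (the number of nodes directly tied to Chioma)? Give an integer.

Chioma is directly tied to Hiro, Ivy, and Tara. That is 3 neighbors, so the degree of Chioma is 3.

3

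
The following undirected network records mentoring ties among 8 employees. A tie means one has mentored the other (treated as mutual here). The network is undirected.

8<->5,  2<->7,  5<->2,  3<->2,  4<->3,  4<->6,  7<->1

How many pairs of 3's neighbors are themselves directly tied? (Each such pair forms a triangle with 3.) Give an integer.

0

3's neighbors are 2 and 4, but none of them are tied to each other, so no triangle contains 3.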